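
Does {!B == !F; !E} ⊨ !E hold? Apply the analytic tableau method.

Initial set: {(!B == !F); !E; !!E}.
× closes — contains both E and !E.
All 1 branch closes.
Every branch closed, so the premises entail the conclusion.

Yes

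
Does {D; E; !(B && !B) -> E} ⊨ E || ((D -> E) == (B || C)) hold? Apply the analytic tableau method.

Initial set: {D; E; (!(B && !B) -> E); !(E || ((D -> E) == (B || C)))}.
!(E || ((D -> E) == (B || C))): α-rule — add !E, !((D -> E) == (B || C)).
× closes — contains both E and !E.
All 1 branch closes.
Every branch closed, so the premises entail the conclusion.

Yes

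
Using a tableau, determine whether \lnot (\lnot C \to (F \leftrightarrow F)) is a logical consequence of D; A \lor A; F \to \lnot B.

Initial set: {D; (A \lor A); (F \to \lnot B); \lnot \lnot (\lnot C \to (F \leftrightarrow F))}.
(A \lor A): β-rule — branch into A  //  A.
  branch 1 (add A):
    (F \to \lnot B): β-rule — branch into \lnot F  //  \lnot B.
      branch 1.1 (add \lnot F):
        \lnot \lnot (\lnot C \to (F \leftrightarrow F)): β-rule — branch into \lnot \lnot C  //  (F \leftrightarrow F).
          branch 1.1.1 (add \lnot \lnot C):
            ○ open, literals {A=true, C=true, D=true, F=false}.
          branch 1.1.2 (add (F \leftrightarrow F)):
            (F \leftrightarrow F): β-rule — branch into F, F  //  \lnot F, \lnot F.
              branch 1.1.2.1 (add F, F):
                × closes — contains both F and \lnot F.
              branch 1.1.2.2 (add \lnot F, \lnot F):
                ○ open, literals {A=true, D=true, F=false}.
      branch 1.2 (add \lnot B):
        \lnot \lnot (\lnot C \to (F \leftrightarrow F)): β-rule — branch into \lnot \lnot C  //  (F \leftrightarrow F).
          branch 1.2.1 (add \lnot \lnot C):
            ○ open, literals {A=true, B=false, C=true, D=true}.
          branch 1.2.2 (add (F \leftrightarrow F)):
            (F \leftrightarrow F): β-rule — branch into F, F  //  \lnot F, \lnot F.
              branch 1.2.2.1 (add F, F):
                ○ open, literals {A=true, B=false, D=true, F=true}.
              branch 1.2.2.2 (add \lnot F, \lnot F):
                ○ open, literals {A=true, B=false, D=true, F=false}.
  branch 2 (add A):
    (F \to \lnot B): β-rule — branch into \lnot F  //  \lnot B.
      branch 2.1 (add \lnot F):
        \lnot \lnot (\lnot C \to (F \leftrightarrow F)): β-rule — branch into \lnot \lnot C  //  (F \leftrightarrow F).
          branch 2.1.1 (add \lnot \lnot C):
            ○ open, literals {A=true, C=true, D=true, F=false}.
          branch 2.1.2 (add (F \leftrightarrow F)):
            (F \leftrightarrow F): β-rule — branch into F, F  //  \lnot F, \lnot F.
              branch 2.1.2.1 (add F, F):
                × closes — contains both F and \lnot F.
              branch 2.1.2.2 (add \lnot F, \lnot F):
                ○ open, literals {A=true, D=true, F=false}.
      branch 2.2 (add \lnot B):
        \lnot \lnot (\lnot C \to (F \leftrightarrow F)): β-rule — branch into \lnot \lnot C  //  (F \leftrightarrow F).
          branch 2.2.1 (add \lnot \lnot C):
            ○ open, literals {A=true, B=false, C=true, D=true}.
          branch 2.2.2 (add (F \leftrightarrow F)):
            (F \leftrightarrow F): β-rule — branch into F, F  //  \lnot F, \lnot F.
              branch 2.2.2.1 (add F, F):
                ○ open, literals {A=true, B=false, D=true, F=true}.
              branch 2.2.2.2 (add \lnot F, \lnot F):
                ○ open, literals {A=true, B=false, D=true, F=false}.
2 branches closed, 10 open.
An open branch gives a countermodel: A=true, C=true, D=true, F=false (unmentioned atoms arbitrary); the premises hold there but the conclusion fails.

No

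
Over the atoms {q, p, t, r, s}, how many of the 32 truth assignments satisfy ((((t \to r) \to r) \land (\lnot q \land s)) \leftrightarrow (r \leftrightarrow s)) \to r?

26

Initial set: {(((((t \to r) \to r) \land (\lnot q \land s)) \leftrightarrow (r \leftrightarrow s)) \to r)}.
(((((t \to r) \to r) \land (\lnot q \land s)) \leftrightarrow (r \leftrightarrow s)) \to r): β-rule — branch into \lnot ((((t \to r) \to r) \land (\lnot q \land s)) \leftrightarrow (r \leftrightarrow s))  //  r.
  branch 1 (add \lnot ((((t \to r) \to r) \land (\lnot q \land s)) \leftrightarrow (r \leftrightarrow s))):
    \lnot ((((t \to r) \to r) \land (\lnot q \land s)) \leftrightarrow (r \leftrightarrow s)): β-rule — branch into (((t \to r) \to r) \land (\lnot q \land s)), \lnot (r \leftrightarrow s)  //  \lnot (((t \to r) \to r) \land (\lnot q \land s)), (r \leftrightarrow s).
      branch 1.1 (add (((t \to r) \to r) \land (\lnot q \land s)), \lnot (r \leftrightarrow s)):
        (((t \to r) \to r) \land (\lnot q \land s)): α-rule — add ((t \to r) \to r), (\lnot q \land s).
        (\lnot q \land s): α-rule — add \lnot q, s.
        \lnot (r \leftrightarrow s): β-rule — branch into r, \lnot s  //  \lnot r, s.
          branch 1.1.1 (add r, \lnot s):
            × closes — contains both s and \lnot s.
          branch 1.1.2 (add \lnot r, s):
            ((t \to r) \to r): β-rule — branch into \lnot (t \to r)  //  r.
              branch 1.1.2.1 (add \lnot (t \to r)):
                \lnot (t \to r): α-rule — add t, \lnot r.
                ○ open, literals {q=0, r=0, s=1, t=1}.
              branch 1.1.2.2 (add r):
                × closes — contains both r and \lnot r.
      branch 1.2 (add \lnot (((t \to r) \to r) \land (\lnot q \land s)), (r \leftrightarrow s)):
        \lnot (((t \to r) \to r) \land (\lnot q \land s)): β-rule — branch into \lnot ((t \to r) \to r)  //  \lnot (\lnot q \land s).
          branch 1.2.1 (add \lnot ((t \to r) \to r)):
            \lnot ((t \to r) \to r): α-rule — add (t \to r), \lnot r.
            (r \leftrightarrow s): β-rule — branch into r, s  //  \lnot r, \lnot s.
              branch 1.2.1.1 (add r, s):
                × closes — contains both r and \lnot r.
              branch 1.2.1.2 (add \lnot r, \lnot s):
                (t \to r): β-rule — branch into \lnot t  //  r.
                  branch 1.2.1.2.1 (add \lnot t):
                    ○ open, literals {r=0, s=0, t=0}.
                  branch 1.2.1.2.2 (add r):
                    × closes — contains both r and \lnot r.
          branch 1.2.2 (add \lnot (\lnot q \land s)):
            (r \leftrightarrow s): β-rule — branch into r, s  //  \lnot r, \lnot s.
              branch 1.2.2.1 (add r, s):
                \lnot (\lnot q \land s): β-rule — branch into \lnot \lnot q  //  \lnot s.
                  branch 1.2.2.1.1 (add \lnot \lnot q):
                    ○ open, literals {q=1, r=1, s=1}.
                  branch 1.2.2.1.2 (add \lnot s):
                    × closes — contains both s and \lnot s.
              branch 1.2.2.2 (add \lnot r, \lnot s):
                \lnot (\lnot q \land s): β-rule — branch into \lnot \lnot q  //  \lnot s.
                  branch 1.2.2.2.1 (add \lnot \lnot q):
                    ○ open, literals {q=1, r=0, s=0}.
                  branch 1.2.2.2.2 (add \lnot s):
                    ○ open, literals {r=0, s=0}.
  branch 2 (add r):
    ○ open, literals {r=1}.
5 branches closed, 6 open.
Each open branch fixes some atoms; the unmentioned ones are free. Counting distinct full assignments: branch {q=0, r=0, s=1, t=1} (p) contributes 2 new; branch {r=0, s=0, t=0} (q, p) contributes 4 new; branch {q=1, r=1, s=1} (p, t) contributes 4 new; branch {q=1, r=0, s=0} (p, t) contributes 2 new; branch {r=0, s=0} (q, p, t) contributes 2 new; branch {r=1} (q, p, t, s) contributes 12 new. Total: 26.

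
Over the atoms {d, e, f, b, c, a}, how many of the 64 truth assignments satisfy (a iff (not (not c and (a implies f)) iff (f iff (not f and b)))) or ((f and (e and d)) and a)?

Initial set: {((a iff (not (not c and (a implies f)) iff (f iff (not f and b)))) or ((f and (e and d)) and a))}.
((a iff (not (not c and (a implies f)) iff (f iff (not f and b)))) or ((f and (e and d)) and a)): β-rule — branch into (a iff (not (not c and (a implies f)) iff (f iff (not f and b))))  //  ((f and (e and d)) and a).
  branch 1 (add (a iff (not (not c and (a implies f)) iff (f iff (not f and b))))):
    (a iff (not (not c and (a implies f)) iff (f iff (not f and b)))): β-rule — branch into a, (not (not c and (a implies f)) iff (f iff (not f and b)))  //  not a, not (not (not c and (a implies f)) iff (f iff (not f and b))).
      branch 1.1 (add a, (not (not c and (a implies f)) iff (f iff (not f and b)))):
        (not (not c and (a implies f)) iff (f iff (not f and b))): β-rule — branch into not (not c and (a implies f)), (f iff (not f and b))  //  not not (not c and (a implies f)), not (f iff (not f and b)).
          branch 1.1.1 (add not (not c and (a implies f)), (f iff (not f and b))):
            not (not c and (a implies f)): β-rule — branch into not not c  //  not (a implies f).
              branch 1.1.1.1 (add not not c):
                (f iff (not f and b)): β-rule — branch into f, (not f and b)  //  not f, not (not f and b).
                  branch 1.1.1.1.1 (add f, (not f and b)):
                    (not f and b): α-rule — add not f, b.
                    × closes — contains both f and not f.
                  branch 1.1.1.1.2 (add not f, not (not f and b)):
                    not (not f and b): β-rule — branch into not not f  //  not b.
                      branch 1.1.1.1.2.1 (add not not f):
                        × closes — contains both f and not f.
                      branch 1.1.1.1.2.2 (add not b):
                        ○ open, literals {a=true, b=false, c=true, f=false}.
              branch 1.1.1.2 (add not (a implies f)):
                not (a implies f): α-rule — add a, not f.
                (f iff (not f and b)): β-rule — branch into f, (not f and b)  //  not f, not (not f and b).
                  branch 1.1.1.2.1 (add f, (not f and b)):
                    × closes — contains both f and not f.
                  branch 1.1.1.2.2 (add not f, not (not f and b)):
                    not (not f and b): β-rule — branch into not not f  //  not b.
                      branch 1.1.1.2.2.1 (add not not f):
                        × closes — contains both f and not f.
                      branch 1.1.1.2.2.2 (add not b):
                        ○ open, literals {a=true, b=false, f=false}.
          branch 1.1.2 (add not not (not c and (a implies f)), not (f iff (not f and b))):
            not not (not c and (a implies f)): α-rule — add not c, (a implies f).
            not (f iff (not f and b)): β-rule — branch into f, not (not f and b)  //  not f, (not f and b).
              branch 1.1.2.1 (add f, not (not f and b)):
                (a implies f): β-rule — branch into not a  //  f.
                  branch 1.1.2.1.1 (add not a):
                    × closes — contains both a and not a.
                  branch 1.1.2.1.2 (add f):
                    not (not f and b): β-rule — branch into not not f  //  not b.
                      branch 1.1.2.1.2.1 (add not not f):
                        ○ open, literals {a=true, c=false, f=true}.
                      branch 1.1.2.1.2.2 (add not b):
                        ○ open, literals {a=true, b=false, c=false, f=true}.
              branch 1.1.2.2 (add not f, (not f and b)):
                (not f and b): α-rule — add not f, b.
                (a implies f): β-rule — branch into not a  //  f.
                  branch 1.1.2.2.1 (add not a):
                    × closes — contains both a and not a.
                  branch 1.1.2.2.2 (add f):
                    × closes — contains both f and not f.
      branch 1.2 (add not a, not (not (not c and (a implies f)) iff (f iff (not f and b)))):
        not (not (not c and (a implies f)) iff (f iff (not f and b))): β-rule — branch into not (not c and (a implies f)), not (f iff (not f and b))  //  not not (not c and (a implies f)), (f iff (not f and b)).
          branch 1.2.1 (add not (not c and (a implies f)), not (f iff (not f and b))):
            not (not c and (a implies f)): β-rule — branch into not not c  //  not (a implies f).
              branch 1.2.1.1 (add not not c):
                not (f iff (not f and b)): β-rule — branch into f, not (not f and b)  //  not f, (not f and b).
                  branch 1.2.1.1.1 (add f, not (not f and b)):
                    not (not f and b): β-rule — branch into not not f  //  not b.
                      branch 1.2.1.1.1.1 (add not not f):
                        ○ open, literals {a=false, c=true, f=true}.
                      branch 1.2.1.1.1.2 (add not b):
                        ○ open, literals {a=false, b=false, c=true, f=true}.
                  branch 1.2.1.1.2 (add not f, (not f and b)):
                    (not f and b): α-rule — add not f, b.
                    ○ open, literals {a=false, b=true, c=true, f=false}.
              branch 1.2.1.2 (add not (a implies f)):
                not (a implies f): α-rule — add a, not f.
                × closes — contains both a and not a.
          branch 1.2.2 (add not not (not c and (a implies f)), (f iff (not f and b))):
            not not (not c and (a implies f)): α-rule — add not c, (a implies f).
            (f iff (not f and b)): β-rule — branch into f, (not f and b)  //  not f, not (not f and b).
              branch 1.2.2.1 (add f, (not f and b)):
                (not f and b): α-rule — add not f, b.
                × closes — contains both f and not f.
              branch 1.2.2.2 (add not f, not (not f and b)):
                (a implies f): β-rule — branch into not a  //  f.
                  branch 1.2.2.2.1 (add not a):
                    not (not f and b): β-rule — branch into not not f  //  not b.
                      branch 1.2.2.2.1.1 (add not not f):
                        × closes — contains both f and not f.
                      branch 1.2.2.2.1.2 (add not b):
                        ○ open, literals {a=false, b=false, c=false, f=false}.
                  branch 1.2.2.2.2 (add f):
                    × closes — contains both f and not f.
  branch 2 (add ((f and (e and d)) and a)):
    ((f and (e and d)) and a): α-rule — add (f and (e and d)), a.
    (f and (e and d)): α-rule — add f, (e and d).
    (e and d): α-rule — add e, d.
    ○ open, literals {a=true, d=true, e=true, f=true}.
11 branches closed, 9 open.
Each open branch fixes some atoms; the unmentioned ones are free. Counting distinct full assignments: branch {a=true, b=false, c=true, f=false} (d, e) contributes 4 new; branch {a=true, b=false, f=false} (d, e, c) contributes 4 new; branch {a=true, c=false, f=true} (d, e, b) contributes 8 new; branch {a=true, b=false, c=false, f=true} (d, e) contributes 0 new; branch {a=false, c=true, f=true} (d, e, b) contributes 8 new; branch {a=false, b=false, c=true, f=true} (d, e) contributes 0 new; branch {a=false, b=true, c=true, f=false} (d, e) contributes 4 new; branch {a=false, b=false, c=false, f=false} (d, e) contributes 4 new; branch {a=true, d=true, e=true, f=true} (b, c) contributes 2 new. Total: 34.

34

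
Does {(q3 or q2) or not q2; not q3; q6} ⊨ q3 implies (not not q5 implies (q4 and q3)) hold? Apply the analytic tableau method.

Initial set: {((q3 or q2) or not q2); not q3; q6; not (q3 implies (not not q5 implies (q4 and q3)))}.
not (q3 implies (not not q5 implies (q4 and q3))): α-rule — add q3, not (not not q5 implies (q4 and q3)).
× closes — contains both q3 and not q3.
All 1 branch closes.
Every branch closed, so the premises entail the conclusion.

Yes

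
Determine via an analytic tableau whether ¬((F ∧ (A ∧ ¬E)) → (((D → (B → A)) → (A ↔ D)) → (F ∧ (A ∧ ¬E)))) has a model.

Unsatisfiable

Initial set: {¬((F ∧ (A ∧ ¬E)) → (((D → (B → A)) → (A ↔ D)) → (F ∧ (A ∧ ¬E))))}.
¬((F ∧ (A ∧ ¬E)) → (((D → (B → A)) → (A ↔ D)) → (F ∧ (A ∧ ¬E)))): α-rule — add (F ∧ (A ∧ ¬E)), ¬(((D → (B → A)) → (A ↔ D)) → (F ∧ (A ∧ ¬E))).
(F ∧ (A ∧ ¬E)): α-rule — add F, (A ∧ ¬E).
¬(((D → (B → A)) → (A ↔ D)) → (F ∧ (A ∧ ¬E))): α-rule — add ((D → (B → A)) → (A ↔ D)), ¬(F ∧ (A ∧ ¬E)).
(A ∧ ¬E): α-rule — add A, ¬E.
((D → (B → A)) → (A ↔ D)): β-rule — branch into ¬(D → (B → A))  //  (A ↔ D).
  branch 1 (add ¬(D → (B → A))):
    ¬(D → (B → A)): α-rule — add D, ¬(B → A).
    ¬(B → A): α-rule — add B, ¬A.
    × closes — contains both A and ¬A.
  branch 2 (add (A ↔ D)):
    ¬(F ∧ (A ∧ ¬E)): β-rule — branch into ¬F  //  ¬(A ∧ ¬E).
      branch 2.1 (add ¬F):
        × closes — contains both F and ¬F.
      branch 2.2 (add ¬(A ∧ ¬E)):
        (A ↔ D): β-rule — branch into A, D  //  ¬A, ¬D.
          branch 2.2.1 (add A, D):
            ¬(A ∧ ¬E): β-rule — branch into ¬A  //  ¬¬E.
              branch 2.2.1.1 (add ¬A):
                × closes — contains both A and ¬A.
              branch 2.2.1.2 (add ¬¬E):
                × closes — contains both E and ¬E.
          branch 2.2.2 (add ¬A, ¬D):
            × closes — contains both A and ¬A.
All 5 branches close.
Every branch closed; the formula is unsatisfiable.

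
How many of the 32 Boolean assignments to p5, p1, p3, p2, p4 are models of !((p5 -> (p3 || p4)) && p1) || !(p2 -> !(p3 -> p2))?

25

Initial set: {T (!((p5 -> (p3 || p4)) && p1) || !(p2 -> !(p3 -> p2)))}.
T (!((p5 -> (p3 || p4)) && p1) || !(p2 -> !(p3 -> p2))): β-rule — branch into T !((p5 -> (p3 || p4)) && p1)  //  T !(p2 -> !(p3 -> p2)).
  branch 1 (add T !((p5 -> (p3 || p4)) && p1)):
    T !((p5 -> (p3 || p4)) && p1): β-rule — branch into F (p5 -> (p3 || p4))  //  F p1.
      branch 1.1 (add F (p5 -> (p3 || p4))):
        F (p5 -> (p3 || p4)): α-rule — add T p5, F (p3 || p4).
        F (p3 || p4): α-rule — add F p3, F p4.
        ○ open, literals {p3=0, p4=0, p5=1}.
      branch 1.2 (add F p1):
        ○ open, literals {p1=0}.
  branch 2 (add T !(p2 -> !(p3 -> p2))):
    T !(p2 -> !(p3 -> p2)): α-rule — add T p2, F !(p3 -> p2).
    F !(p3 -> p2): β-rule — branch into F p3  //  T p2.
      branch 2.1 (add F p3):
        ○ open, literals {p2=1, p3=0}.
      branch 2.2 (add T p2):
        ○ open, literals {p2=1}.
0 branches closed, 4 open.
Each open branch fixes some atoms; the unmentioned ones are free. Counting distinct full assignments: branch {p3=0, p4=0, p5=1} (p1, p2) contributes 4 new; branch {p1=0} (p5, p3, p2, p4) contributes 14 new; branch {p2=1, p3=0} (p5, p1, p4) contributes 3 new; branch {p2=1} (p5, p1, p3, p4) contributes 4 new. Total: 25.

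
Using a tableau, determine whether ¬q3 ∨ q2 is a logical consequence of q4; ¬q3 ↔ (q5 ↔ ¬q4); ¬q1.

Initial set: {q4; (¬q3 ↔ (q5 ↔ ¬q4)); ¬q1; ¬(¬q3 ∨ q2)}.
¬(¬q3 ∨ q2): α-rule — add ¬¬q3, ¬q2.
(¬q3 ↔ (q5 ↔ ¬q4)): β-rule — branch into ¬q3, (q5 ↔ ¬q4)  //  ¬¬q3, ¬(q5 ↔ ¬q4).
  branch 1 (add ¬q3, (q5 ↔ ¬q4)):
    × closes — contains both q3 and ¬q3.
  branch 2 (add ¬¬q3, ¬(q5 ↔ ¬q4)):
    ¬(q5 ↔ ¬q4): β-rule — branch into q5, ¬¬q4  //  ¬q5, ¬q4.
      branch 2.1 (add q5, ¬¬q4):
        ○ open, literals {q1=0, q2=0, q3=1, q4=1, q5=1}.
      branch 2.2 (add ¬q5, ¬q4):
        × closes — contains both q4 and ¬q4.
2 branches closed, 1 open.
An open branch gives a countermodel: q1=0, q2=0, q3=1, q4=1, q5=1 (unmentioned atoms arbitrary); the premises hold there but the conclusion fails.

No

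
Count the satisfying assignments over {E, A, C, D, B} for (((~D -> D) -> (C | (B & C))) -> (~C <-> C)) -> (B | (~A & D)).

30

Initial set: {((((~D -> D) -> (C | (B & C))) -> (~C <-> C)) -> (B | (~A & D)))}.
((((~D -> D) -> (C | (B & C))) -> (~C <-> C)) -> (B | (~A & D))): β-rule — branch into ~(((~D -> D) -> (C | (B & C))) -> (~C <-> C))  //  (B | (~A & D)).
  branch 1 (add ~(((~D -> D) -> (C | (B & C))) -> (~C <-> C))):
    ~(((~D -> D) -> (C | (B & C))) -> (~C <-> C)): α-rule — add ((~D -> D) -> (C | (B & C))), ~(~C <-> C).
    ((~D -> D) -> (C | (B & C))): β-rule — branch into ~(~D -> D)  //  (C | (B & C)).
      branch 1.1 (add ~(~D -> D)):
        ~(~D -> D): α-rule — add ~D, ~D.
        ~(~C <-> C): β-rule — branch into ~C, ~C  //  ~~C, C.
          branch 1.1.1 (add ~C, ~C):
            ○ open, literals {C=0, D=0}.
          branch 1.1.2 (add ~~C, C):
            ○ open, literals {C=1, D=0}.
      branch 1.2 (add (C | (B & C))):
        ~(~C <-> C): β-rule — branch into ~C, ~C  //  ~~C, C.
          branch 1.2.1 (add ~C, ~C):
            (C | (B & C)): β-rule — branch into C  //  (B & C).
              branch 1.2.1.1 (add C):
                × closes — contains both C and ~C.
              branch 1.2.1.2 (add (B & C)):
                (B & C): α-rule — add B, C.
                × closes — contains both C and ~C.
          branch 1.2.2 (add ~~C, C):
            (C | (B & C)): β-rule — branch into C  //  (B & C).
              branch 1.2.2.1 (add C):
                ○ open, literals {C=1}.
              branch 1.2.2.2 (add (B & C)):
                (B & C): α-rule — add B, C.
                ○ open, literals {B=1, C=1}.
  branch 2 (add (B | (~A & D))):
    (B | (~A & D)): β-rule — branch into B  //  (~A & D).
      branch 2.1 (add B):
        ○ open, literals {B=1}.
      branch 2.2 (add (~A & D)):
        (~A & D): α-rule — add ~A, D.
        ○ open, literals {A=0, D=1}.
2 branches closed, 6 open.
Each open branch fixes some atoms; the unmentioned ones are free. Counting distinct full assignments: branch {C=0, D=0} (E, A, B) contributes 8 new; branch {C=1, D=0} (E, A, B) contributes 8 new; branch {C=1} (E, A, D, B) contributes 8 new; branch {B=1, C=1} (E, A, D) contributes 0 new; branch {B=1} (E, A, C, D) contributes 4 new; branch {A=0, D=1} (E, C, B) contributes 2 new. Total: 30.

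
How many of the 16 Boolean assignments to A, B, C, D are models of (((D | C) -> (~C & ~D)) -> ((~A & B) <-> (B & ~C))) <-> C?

9

Initial set: {((((D | C) -> (~C & ~D)) -> ((~A & B) <-> (B & ~C))) <-> C)}.
((((D | C) -> (~C & ~D)) -> ((~A & B) <-> (B & ~C))) <-> C): β-rule — branch into (((D | C) -> (~C & ~D)) -> ((~A & B) <-> (B & ~C))), C  //  ~(((D | C) -> (~C & ~D)) -> ((~A & B) <-> (B & ~C))), ~C.
  branch 1 (add (((D | C) -> (~C & ~D)) -> ((~A & B) <-> (B & ~C))), C):
    (((D | C) -> (~C & ~D)) -> ((~A & B) <-> (B & ~C))): β-rule — branch into ~((D | C) -> (~C & ~D))  //  ((~A & B) <-> (B & ~C)).
      branch 1.1 (add ~((D | C) -> (~C & ~D))):
        ~((D | C) -> (~C & ~D)): α-rule — add (D | C), ~(~C & ~D).
        (D | C): β-rule — branch into D  //  C.
          branch 1.1.1 (add D):
            ~(~C & ~D): β-rule — branch into ~~C  //  ~~D.
              branch 1.1.1.1 (add ~~C):
                ○ open, literals {C=T, D=T}.
              branch 1.1.1.2 (add ~~D):
                ○ open, literals {C=T, D=T}.
          branch 1.1.2 (add C):
            ~(~C & ~D): β-rule — branch into ~~C  //  ~~D.
              branch 1.1.2.1 (add ~~C):
                ○ open, literals {C=T}.
              branch 1.1.2.2 (add ~~D):
                ○ open, literals {C=T, D=T}.
      branch 1.2 (add ((~A & B) <-> (B & ~C))):
        ((~A & B) <-> (B & ~C)): β-rule — branch into (~A & B), (B & ~C)  //  ~(~A & B), ~(B & ~C).
          branch 1.2.1 (add (~A & B), (B & ~C)):
            (~A & B): α-rule — add ~A, B.
            (B & ~C): α-rule — add B, ~C.
            × closes — contains both C and ~C.
          branch 1.2.2 (add ~(~A & B), ~(B & ~C)):
            ~(~A & B): β-rule — branch into ~~A  //  ~B.
              branch 1.2.2.1 (add ~~A):
                ~(B & ~C): β-rule — branch into ~B  //  ~~C.
                  branch 1.2.2.1.1 (add ~B):
                    ○ open, literals {A=T, B=F, C=T}.
                  branch 1.2.2.1.2 (add ~~C):
                    ○ open, literals {A=T, C=T}.
              branch 1.2.2.2 (add ~B):
                ~(B & ~C): β-rule — branch into ~B  //  ~~C.
                  branch 1.2.2.2.1 (add ~B):
                    ○ open, literals {B=F, C=T}.
                  branch 1.2.2.2.2 (add ~~C):
                    ○ open, literals {B=F, C=T}.
  branch 2 (add ~(((D | C) -> (~C & ~D)) -> ((~A & B) <-> (B & ~C))), ~C):
    ~(((D | C) -> (~C & ~D)) -> ((~A & B) <-> (B & ~C))): α-rule — add ((D | C) -> (~C & ~D)), ~((~A & B) <-> (B & ~C)).
    ((D | C) -> (~C & ~D)): β-rule — branch into ~(D | C)  //  (~C & ~D).
      branch 2.1 (add ~(D | C)):
        ~(D | C): α-rule — add ~D, ~C.
        ~((~A & B) <-> (B & ~C)): β-rule — branch into (~A & B), ~(B & ~C)  //  ~(~A & B), (B & ~C).
          branch 2.1.1 (add (~A & B), ~(B & ~C)):
            (~A & B): α-rule — add ~A, B.
            ~(B & ~C): β-rule — branch into ~B  //  ~~C.
              branch 2.1.1.1 (add ~B):
                × closes — contains both B and ~B.
              branch 2.1.1.2 (add ~~C):
                × closes — contains both C and ~C.
          branch 2.1.2 (add ~(~A & B), (B & ~C)):
            (B & ~C): α-rule — add B, ~C.
            ~(~A & B): β-rule — branch into ~~A  //  ~B.
              branch 2.1.2.1 (add ~~A):
                ○ open, literals {A=T, B=T, C=F, D=F}.
              branch 2.1.2.2 (add ~B):
                × closes — contains both B and ~B.
      branch 2.2 (add (~C & ~D)):
        (~C & ~D): α-rule — add ~C, ~D.
        ~((~A & B) <-> (B & ~C)): β-rule — branch into (~A & B), ~(B & ~C)  //  ~(~A & B), (B & ~C).
          branch 2.2.1 (add (~A & B), ~(B & ~C)):
            (~A & B): α-rule — add ~A, B.
            ~(B & ~C): β-rule — branch into ~B  //  ~~C.
              branch 2.2.1.1 (add ~B):
                × closes — contains both B and ~B.
              branch 2.2.1.2 (add ~~C):
                × closes — contains both C and ~C.
          branch 2.2.2 (add ~(~A & B), (B & ~C)):
            (B & ~C): α-rule — add B, ~C.
            ~(~A & B): β-rule — branch into ~~A  //  ~B.
              branch 2.2.2.1 (add ~~A):
                ○ open, literals {A=T, B=T, C=F, D=F}.
              branch 2.2.2.2 (add ~B):
                × closes — contains both B and ~B.
7 branches closed, 10 open.
Each open branch fixes some atoms; the unmentioned ones are free. Counting distinct full assignments: branch {C=T, D=T} (A, B) contributes 4 new; branch {C=T, D=T} (A, B) contributes 0 new; branch {C=T} (A, B, D) contributes 4 new; branch {C=T, D=T} (A, B) contributes 0 new; branch {A=T, B=F, C=T} (D) contributes 0 new; branch {A=T, C=T} (B, D) contributes 0 new; branch {B=F, C=T} (A, D) contributes 0 new; branch {B=F, C=T} (A, D) contributes 0 new; branch {A=T, B=T, C=F, D=F} (none free) contributes 1 new; branch {A=T, B=T, C=F, D=F} (none free) contributes 0 new. Total: 9.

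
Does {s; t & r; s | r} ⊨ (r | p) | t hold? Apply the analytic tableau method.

Initial set: {s; (t & r); (s | r); ~((r | p) | t)}.
(t & r): α-rule — add t, r.
~((r | p) | t): α-rule — add ~(r | p), ~t.
× closes — contains both t and ~t.
All 1 branch closes.
Every branch closed, so the premises entail the conclusion.

Yes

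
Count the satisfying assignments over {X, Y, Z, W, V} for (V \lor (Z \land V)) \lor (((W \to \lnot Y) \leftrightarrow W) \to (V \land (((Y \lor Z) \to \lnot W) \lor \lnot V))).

28

Initial set: {((V \lor (Z \land V)) \lor (((W \to \lnot Y) \leftrightarrow W) \to (V \land (((Y \lor Z) \to \lnot W) \lor \lnot V))))}.
((V \lor (Z \land V)) \lor (((W \to \lnot Y) \leftrightarrow W) \to (V \land (((Y \lor Z) \to \lnot W) \lor \lnot V)))): β-rule — branch into (V \lor (Z \land V))  //  (((W \to \lnot Y) \leftrightarrow W) \to (V \land (((Y \lor Z) \to \lnot W) \lor \lnot V))).
  branch 1 (add (V \lor (Z \land V))):
    (V \lor (Z \land V)): β-rule — branch into V  //  (Z \land V).
      branch 1.1 (add V):
        ○ open, literals {V=1}.
      branch 1.2 (add (Z \land V)):
        (Z \land V): α-rule — add Z, V.
        ○ open, literals {V=1, Z=1}.
  branch 2 (add (((W \to \lnot Y) \leftrightarrow W) \to (V \land (((Y \lor Z) \to \lnot W) \lor \lnot V)))):
    (((W \to \lnot Y) \leftrightarrow W) \to (V \land (((Y \lor Z) \to \lnot W) \lor \lnot V))): β-rule — branch into \lnot ((W \to \lnot Y) \leftrightarrow W)  //  (V \land (((Y \lor Z) \to \lnot W) \lor \lnot V)).
      branch 2.1 (add \lnot ((W \to \lnot Y) \leftrightarrow W)):
        \lnot ((W \to \lnot Y) \leftrightarrow W): β-rule — branch into (W \to \lnot Y), \lnot W  //  \lnot (W \to \lnot Y), W.
          branch 2.1.1 (add (W \to \lnot Y), \lnot W):
            (W \to \lnot Y): β-rule — branch into \lnot W  //  \lnot Y.
              branch 2.1.1.1 (add \lnot W):
                ○ open, literals {W=0}.
              branch 2.1.1.2 (add \lnot Y):
                ○ open, literals {W=0, Y=0}.
          branch 2.1.2 (add \lnot (W \to \lnot Y), W):
            \lnot (W \to \lnot Y): α-rule — add W, \lnot \lnot Y.
            ○ open, literals {W=1, Y=1}.
      branch 2.2 (add (V \land (((Y \lor Z) \to \lnot W) \lor \lnot V))):
        (V \land (((Y \lor Z) \to \lnot W) \lor \lnot V)): α-rule — add V, (((Y \lor Z) \to \lnot W) \lor \lnot V).
        (((Y \lor Z) \to \lnot W) \lor \lnot V): β-rule — branch into ((Y \lor Z) \to \lnot W)  //  \lnot V.
          branch 2.2.1 (add ((Y \lor Z) \to \lnot W)):
            ((Y \lor Z) \to \lnot W): β-rule — branch into \lnot (Y \lor Z)  //  \lnot W.
              branch 2.2.1.1 (add \lnot (Y \lor Z)):
                \lnot (Y \lor Z): α-rule — add \lnot Y, \lnot Z.
                ○ open, literals {V=1, Y=0, Z=0}.
              branch 2.2.1.2 (add \lnot W):
                ○ open, literals {V=1, W=0}.
          branch 2.2.2 (add \lnot V):
            × closes — contains both V and \lnot V.
1 branch closed, 7 open.
Each open branch fixes some atoms; the unmentioned ones are free. Counting distinct full assignments: branch {V=1} (X, Y, Z, W) contributes 16 new; branch {V=1, Z=1} (X, Y, W) contributes 0 new; branch {W=0} (X, Y, Z, V) contributes 8 new; branch {W=0, Y=0} (X, Z, V) contributes 0 new; branch {W=1, Y=1} (X, Z, V) contributes 4 new; branch {V=1, Y=0, Z=0} (X, W) contributes 0 new; branch {V=1, W=0} (X, Y, Z) contributes 0 new. Total: 28.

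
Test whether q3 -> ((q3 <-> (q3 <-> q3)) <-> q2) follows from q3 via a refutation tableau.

Initial set: {T q3; F (q3 -> ((q3 <-> (q3 <-> q3)) <-> q2))}.
F (q3 -> ((q3 <-> (q3 <-> q3)) <-> q2)): α-rule — add T q3, F ((q3 <-> (q3 <-> q3)) <-> q2).
F ((q3 <-> (q3 <-> q3)) <-> q2): β-rule — branch into T (q3 <-> (q3 <-> q3)), F q2  //  F (q3 <-> (q3 <-> q3)), T q2.
  branch 1 (add T (q3 <-> (q3 <-> q3)), F q2):
    T (q3 <-> (q3 <-> q3)): β-rule — branch into T q3, T (q3 <-> q3)  //  F q3, F (q3 <-> q3).
      branch 1.1 (add T q3, T (q3 <-> q3)):
        T (q3 <-> q3): β-rule — branch into T q3, T q3  //  F q3, F q3.
          branch 1.1.1 (add T q3, T q3):
            ○ open, literals {q2=false, q3=true}.
          branch 1.1.2 (add F q3, F q3):
            × closes — contains both q3 and ~q3.
      branch 1.2 (add F q3, F (q3 <-> q3)):
        × closes — contains both q3 and ~q3.
  branch 2 (add F (q3 <-> (q3 <-> q3)), T q2):
    F (q3 <-> (q3 <-> q3)): β-rule — branch into T q3, F (q3 <-> q3)  //  F q3, T (q3 <-> q3).
      branch 2.1 (add T q3, F (q3 <-> q3)):
        F (q3 <-> q3): β-rule — branch into T q3, F q3  //  F q3, T q3.
          branch 2.1.1 (add T q3, F q3):
            × closes — contains both q3 and ~q3.
          branch 2.1.2 (add F q3, T q3):
            × closes — contains both q3 and ~q3.
      branch 2.2 (add F q3, T (q3 <-> q3)):
        × closes — contains both q3 and ~q3.
5 branches closed, 1 open.
An open branch gives a countermodel: q2=false, q3=true (unmentioned atoms arbitrary); the premises hold there but the conclusion fails.

No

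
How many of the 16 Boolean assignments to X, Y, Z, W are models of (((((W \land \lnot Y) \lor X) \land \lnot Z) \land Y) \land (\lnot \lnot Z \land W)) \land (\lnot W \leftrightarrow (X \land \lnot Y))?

Initial set: {((((((W \land \lnot Y) \lor X) \land \lnot Z) \land Y) \land (\lnot \lnot Z \land W)) \land (\lnot W \leftrightarrow (X \land \lnot Y)))}.
((((((W \land \lnot Y) \lor X) \land \lnot Z) \land Y) \land (\lnot \lnot Z \land W)) \land (\lnot W \leftrightarrow (X \land \lnot Y))): α-rule — add (((((W \land \lnot Y) \lor X) \land \lnot Z) \land Y) \land (\lnot \lnot Z \land W)), (\lnot W \leftrightarrow (X \land \lnot Y)).
(((((W \land \lnot Y) \lor X) \land \lnot Z) \land Y) \land (\lnot \lnot Z \land W)): α-rule — add ((((W \land \lnot Y) \lor X) \land \lnot Z) \land Y), (\lnot \lnot Z \land W).
((((W \land \lnot Y) \lor X) \land \lnot Z) \land Y): α-rule — add (((W \land \lnot Y) \lor X) \land \lnot Z), Y.
(\lnot \lnot Z \land W): α-rule — add \lnot \lnot Z, W.
(((W \land \lnot Y) \lor X) \land \lnot Z): α-rule — add ((W \land \lnot Y) \lor X), \lnot Z.
\lnot \lnot Z: drop double negation, giving Z.
× closes — contains both Z and \lnot Z.
All 1 branch closes.
No open branches: the formula has 0 satisfying assignments.

0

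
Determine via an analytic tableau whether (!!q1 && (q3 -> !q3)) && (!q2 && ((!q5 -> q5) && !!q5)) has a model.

Satisfiable

Initial set: {((!!q1 && (q3 -> !q3)) && (!q2 && ((!q5 -> q5) && !!q5)))}.
((!!q1 && (q3 -> !q3)) && (!q2 && ((!q5 -> q5) && !!q5))): α-rule — add (!!q1 && (q3 -> !q3)), (!q2 && ((!q5 -> q5) && !!q5)).
(!!q1 && (q3 -> !q3)): α-rule — add !!q1, (q3 -> !q3).
(!q2 && ((!q5 -> q5) && !!q5)): α-rule — add !q2, ((!q5 -> q5) && !!q5).
!!q1: drop double negation, giving q1.
((!q5 -> q5) && !!q5): α-rule — add (!q5 -> q5), !!q5.
!!q5: drop double negation, giving q5.
(q3 -> !q3): β-rule — branch into !q3  //  !q3.
  branch 1 (add !q3):
    (!q5 -> q5): β-rule — branch into !!q5  //  q5.
      branch 1.1 (add !!q5):
        ○ open, literals {q1=1, q2=0, q3=0, q5=1}.
      branch 1.2 (add q5):
        ○ open, literals {q1=1, q2=0, q3=0, q5=1}.
  branch 2 (add !q3):
    (!q5 -> q5): β-rule — branch into !!q5  //  q5.
      branch 2.1 (add !!q5):
        ○ open, literals {q1=1, q2=0, q3=0, q5=1}.
      branch 2.2 (add q5):
        ○ open, literals {q1=1, q2=0, q3=0, q5=1}.
0 branches closed, 4 open.
An open branch gives a satisfying assignment: q1=1, q2=0, q3=0, q5=1.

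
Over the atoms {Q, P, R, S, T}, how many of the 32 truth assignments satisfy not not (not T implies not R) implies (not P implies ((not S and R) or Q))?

Initial set: {T (not not (not T implies not R) implies (not P implies ((not S and R) or Q)))}.
T (not not (not T implies not R) implies (not P implies ((not S and R) or Q))): β-rule — branch into F not not (not T implies not R)  //  T (not P implies ((not S and R) or Q)).
  branch 1 (add F not not (not T implies not R)):
    F not not (not T implies not R): drop double negation, giving F (not T implies not R).
    F (not T implies not R): α-rule — add T not T, F not R.
    ○ open, literals {R=T, T=F}.
  branch 2 (add T (not P implies ((not S and R) or Q))):
    T (not P implies ((not S and R) or Q)): β-rule — branch into F not P  //  T ((not S and R) or Q).
      branch 2.1 (add F not P):
        ○ open, literals {P=T}.
      branch 2.2 (add T ((not S and R) or Q)):
        T ((not S and R) or Q): β-rule — branch into T (not S and R)  //  T Q.
          branch 2.2.1 (add T (not S and R)):
            T (not S and R): α-rule — add T not S, T R.
            ○ open, literals {R=T, S=F}.
          branch 2.2.2 (add T Q):
            ○ open, literals {Q=T}.
0 branches closed, 4 open.
Each open branch fixes some atoms; the unmentioned ones are free. Counting distinct full assignments: branch {R=T, T=F} (Q, P, S) contributes 8 new; branch {P=T} (Q, R, S, T) contributes 12 new; branch {R=T, S=F} (Q, P, T) contributes 2 new; branch {Q=T} (P, R, S, T) contributes 5 new. Total: 27.

27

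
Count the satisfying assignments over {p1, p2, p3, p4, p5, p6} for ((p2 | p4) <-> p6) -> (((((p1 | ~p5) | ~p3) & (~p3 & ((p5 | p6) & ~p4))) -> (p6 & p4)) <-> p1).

Initial set: {(((p2 | p4) <-> p6) -> (((((p1 | ~p5) | ~p3) & (~p3 & ((p5 | p6) & ~p4))) -> (p6 & p4)) <-> p1))}.
(((p2 | p4) <-> p6) -> (((((p1 | ~p5) | ~p3) & (~p3 & ((p5 | p6) & ~p4))) -> (p6 & p4)) <-> p1)): β-rule — branch into ~((p2 | p4) <-> p6)  //  (((((p1 | ~p5) | ~p3) & (~p3 & ((p5 | p6) & ~p4))) -> (p6 & p4)) <-> p1).
  branch 1 (add ~((p2 | p4) <-> p6)):
    ~((p2 | p4) <-> p6): β-rule — branch into (p2 | p4), ~p6  //  ~(p2 | p4), p6.
      branch 1.1 (add (p2 | p4), ~p6):
        (p2 | p4): β-rule — branch into p2  //  p4.
          branch 1.1.1 (add p2):
            ○ open, literals {p2=true, p6=false}.
          branch 1.1.2 (add p4):
            ○ open, literals {p4=true, p6=false}.
      branch 1.2 (add ~(p2 | p4), p6):
        ~(p2 | p4): α-rule — add ~p2, ~p4.
        ○ open, literals {p2=false, p4=false, p6=true}.
  branch 2 (add (((((p1 | ~p5) | ~p3) & (~p3 & ((p5 | p6) & ~p4))) -> (p6 & p4)) <-> p1)):
    (((((p1 | ~p5) | ~p3) & (~p3 & ((p5 | p6) & ~p4))) -> (p6 & p4)) <-> p1): β-rule — branch into ((((p1 | ~p5) | ~p3) & (~p3 & ((p5 | p6) & ~p4))) -> (p6 & p4)), p1  //  ~((((p1 | ~p5) | ~p3) & (~p3 & ((p5 | p6) & ~p4))) -> (p6 & p4)), ~p1.
      branch 2.1 (add ((((p1 | ~p5) | ~p3) & (~p3 & ((p5 | p6) & ~p4))) -> (p6 & p4)), p1):
        ((((p1 | ~p5) | ~p3) & (~p3 & ((p5 | p6) & ~p4))) -> (p6 & p4)): β-rule — branch into ~(((p1 | ~p5) | ~p3) & (~p3 & ((p5 | p6) & ~p4)))  //  (p6 & p4).
          branch 2.1.1 (add ~(((p1 | ~p5) | ~p3) & (~p3 & ((p5 | p6) & ~p4)))):
            ~(((p1 | ~p5) | ~p3) & (~p3 & ((p5 | p6) & ~p4))): β-rule — branch into ~((p1 | ~p5) | ~p3)  //  ~(~p3 & ((p5 | p6) & ~p4)).
              branch 2.1.1.1 (add ~((p1 | ~p5) | ~p3)):
                ~((p1 | ~p5) | ~p3): α-rule — add ~(p1 | ~p5), ~~p3.
                ~(p1 | ~p5): α-rule — add ~p1, ~~p5.
                × closes — contains both p1 and ~p1.
              branch 2.1.1.2 (add ~(~p3 & ((p5 | p6) & ~p4))):
                ~(~p3 & ((p5 | p6) & ~p4)): β-rule — branch into ~~p3  //  ~((p5 | p6) & ~p4).
                  branch 2.1.1.2.1 (add ~~p3):
                    ○ open, literals {p1=true, p3=true}.
                  branch 2.1.1.2.2 (add ~((p5 | p6) & ~p4)):
                    ~((p5 | p6) & ~p4): β-rule — branch into ~(p5 | p6)  //  ~~p4.
                      branch 2.1.1.2.2.1 (add ~(p5 | p6)):
                        ~(p5 | p6): α-rule — add ~p5, ~p6.
                        ○ open, literals {p1=true, p5=false, p6=false}.
                      branch 2.1.1.2.2.2 (add ~~p4):
                        ○ open, literals {p1=true, p4=true}.
          branch 2.1.2 (add (p6 & p4)):
            (p6 & p4): α-rule — add p6, p4.
            ○ open, literals {p1=true, p4=true, p6=true}.
      branch 2.2 (add ~((((p1 | ~p5) | ~p3) & (~p3 & ((p5 | p6) & ~p4))) -> (p6 & p4)), ~p1):
        ~((((p1 | ~p5) | ~p3) & (~p3 & ((p5 | p6) & ~p4))) -> (p6 & p4)): α-rule — add (((p1 | ~p5) | ~p3) & (~p3 & ((p5 | p6) & ~p4))), ~(p6 & p4).
        (((p1 | ~p5) | ~p3) & (~p3 & ((p5 | p6) & ~p4))): α-rule — add ((p1 | ~p5) | ~p3), (~p3 & ((p5 | p6) & ~p4)).
        (~p3 & ((p5 | p6) & ~p4)): α-rule — add ~p3, ((p5 | p6) & ~p4).
        ((p5 | p6) & ~p4): α-rule — add (p5 | p6), ~p4.
        ~(p6 & p4): β-rule — branch into ~p6  //  ~p4.
          branch 2.2.1 (add ~p6):
            ((p1 | ~p5) | ~p3): β-rule — branch into (p1 | ~p5)  //  ~p3.
              branch 2.2.1.1 (add (p1 | ~p5)):
                (p5 | p6): β-rule — branch into p5  //  p6.
                  branch 2.2.1.1.1 (add p5):
                    (p1 | ~p5): β-rule — branch into p1  //  ~p5.
                      branch 2.2.1.1.1.1 (add p1):
                        × closes — contains both p1 and ~p1.
                      branch 2.2.1.1.1.2 (add ~p5):
                        × closes — contains both p5 and ~p5.
                  branch 2.2.1.1.2 (add p6):
                    × closes — contains both p6 and ~p6.
              branch 2.2.1.2 (add ~p3):
                (p5 | p6): β-rule — branch into p5  //  p6.
                  branch 2.2.1.2.1 (add p5):
                    ○ open, literals {p1=false, p3=false, p4=false, p5=true, p6=false}.
                  branch 2.2.1.2.2 (add p6):
                    × closes — contains both p6 and ~p6.
          branch 2.2.2 (add ~p4):
            ((p1 | ~p5) | ~p3): β-rule — branch into (p1 | ~p5)  //  ~p3.
              branch 2.2.2.1 (add (p1 | ~p5)):
                (p5 | p6): β-rule — branch into p5  //  p6.
                  branch 2.2.2.1.1 (add p5):
                    (p1 | ~p5): β-rule — branch into p1  //  ~p5.
                      branch 2.2.2.1.1.1 (add p1):
                        × closes — contains both p1 and ~p1.
                      branch 2.2.2.1.1.2 (add ~p5):
                        × closes — contains both p5 and ~p5.
                  branch 2.2.2.1.2 (add p6):
                    (p1 | ~p5): β-rule — branch into p1  //  ~p5.
                      branch 2.2.2.1.2.1 (add p1):
                        × closes — contains both p1 and ~p1.
                      branch 2.2.2.1.2.2 (add ~p5):
                        ○ open, literals {p1=false, p3=false, p4=false, p5=false, p6=true}.
              branch 2.2.2.2 (add ~p3):
                (p5 | p6): β-rule — branch into p5  //  p6.
                  branch 2.2.2.2.1 (add p5):
                    ○ open, literals {p1=false, p3=false, p4=false, p5=true}.
                  branch 2.2.2.2.2 (add p6):
                    ○ open, literals {p1=false, p3=false, p4=false, p6=true}.
8 branches closed, 11 open.
Each open branch fixes some atoms; the unmentioned ones are free. Counting distinct full assignments: branch {p2=true, p6=false} (p1, p3, p4, p5) contributes 16 new; branch {p4=true, p6=false} (p1, p2, p3, p5) contributes 8 new; branch {p2=false, p4=false, p6=true} (p1, p3, p5) contributes 8 new; branch {p1=true, p3=true} (p2, p4, p5, p6) contributes 8 new; branch {p1=true, p5=false, p6=false} (p2, p3, p4) contributes 1 new; branch {p1=true, p4=true} (p2, p3, p5, p6) contributes 4 new; branch {p1=true, p4=true, p6=true} (p2, p3, p5) contributes 0 new; branch {p1=false, p3=false, p4=false, p5=true, p6=false} (p2) contributes 1 new; branch {p1=false, p3=false, p4=false, p5=false, p6=true} (p2) contributes 1 new; branch {p1=false, p3=false, p4=false, p5=true} (p2, p6) contributes 1 new; branch {p1=false, p3=false, p4=false, p6=true} (p2, p5) contributes 0 new. Total: 48.

48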